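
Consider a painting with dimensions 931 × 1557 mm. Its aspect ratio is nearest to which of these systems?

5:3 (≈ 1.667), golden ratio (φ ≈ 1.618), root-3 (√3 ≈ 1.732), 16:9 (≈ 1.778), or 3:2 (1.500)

Ratio = 1557 / 931 ≈ 1.672.
Distances: 5:3 1.667 (Δ 0.005); golden ratio 1.618 (Δ 0.054); root-3 1.732 (Δ 0.060); 16:9 1.778 (Δ 0.106); 3:2 1.500 (Δ 0.172).

5:3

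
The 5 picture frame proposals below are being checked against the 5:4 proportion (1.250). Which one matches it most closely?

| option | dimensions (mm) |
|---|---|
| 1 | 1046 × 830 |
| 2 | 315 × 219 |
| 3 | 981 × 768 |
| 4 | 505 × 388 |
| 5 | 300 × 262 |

Ratios (long/short): 1 ≈ 1.260; 2 ≈ 1.438; 3 ≈ 1.277; 4 ≈ 1.302; 5 ≈ 1.145.
5:4 ≈ 1.250; option 1 is nearest (Δ 0.010).

1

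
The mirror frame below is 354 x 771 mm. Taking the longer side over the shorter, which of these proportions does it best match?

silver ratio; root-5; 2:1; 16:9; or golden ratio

root-5

Ratio = 771 / 354 ≈ 2.178.
Distances: silver ratio 2.414 (Δ 0.236); root-5 2.236 (Δ 0.058); 2:1 2.000 (Δ 0.178); 16:9 1.778 (Δ 0.400); golden ratio 1.618 (Δ 0.560).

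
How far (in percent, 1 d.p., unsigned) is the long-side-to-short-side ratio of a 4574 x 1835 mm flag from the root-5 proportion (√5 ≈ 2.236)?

11.5%

Ratio = 4574 / 1835 ≈ 2.4926.
Ideal root-5 ≈ 2.2361. |2.4926 − 2.2361| / 2.2361 ≈ 11.47% → 11.5%.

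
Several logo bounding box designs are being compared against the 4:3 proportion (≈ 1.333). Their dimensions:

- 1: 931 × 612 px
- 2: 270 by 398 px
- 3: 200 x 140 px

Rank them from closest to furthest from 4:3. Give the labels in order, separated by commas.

3, 2, 1

1: 931/612 ≈ 1.521 → |1.521 − 1.333| = 0.188
2: 398/270 ≈ 1.474 → |1.474 − 1.333| = 0.141
3: 200/140 ≈ 1.429 → |1.429 − 1.333| = 0.096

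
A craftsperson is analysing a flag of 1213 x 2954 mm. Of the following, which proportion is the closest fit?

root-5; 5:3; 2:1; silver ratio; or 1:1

silver ratio

Ratio = 2954 / 1213 ≈ 2.435.
Distances: root-5 2.236 (Δ 0.199); 5:3 1.667 (Δ 0.768); 2:1 2.000 (Δ 0.435); silver ratio 2.414 (Δ 0.021); 1:1 1.000 (Δ 1.435).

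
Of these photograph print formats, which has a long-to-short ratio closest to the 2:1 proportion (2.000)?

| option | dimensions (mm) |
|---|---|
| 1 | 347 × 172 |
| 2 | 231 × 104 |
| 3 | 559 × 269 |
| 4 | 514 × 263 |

1

Target 2:1 ≈ 2.000.
1: 2.017 (Δ0.017)  2: 2.221 (Δ0.221)  3: 2.078 (Δ0.078)  4: 1.954 (Δ0.046)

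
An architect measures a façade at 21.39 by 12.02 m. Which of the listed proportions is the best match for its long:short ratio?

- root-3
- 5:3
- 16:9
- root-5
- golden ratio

16:9

Ratio = 21.39 / 12.02 ≈ 1.780.
Distances: root-3 1.732 (Δ 0.048); 5:3 1.667 (Δ 0.113); 16:9 1.778 (Δ 0.002); root-5 2.236 (Δ 0.456); golden ratio 1.618 (Δ 0.162).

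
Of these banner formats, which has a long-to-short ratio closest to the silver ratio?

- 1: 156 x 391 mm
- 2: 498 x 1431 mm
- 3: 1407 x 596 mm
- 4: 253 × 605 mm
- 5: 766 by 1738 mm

Target silver ratio ≈ 2.414.
1: 2.506 (Δ0.092)  2: 2.873 (Δ0.459)  3: 2.361 (Δ0.053)  4: 2.391 (Δ0.023)  5: 2.269 (Δ0.145)

4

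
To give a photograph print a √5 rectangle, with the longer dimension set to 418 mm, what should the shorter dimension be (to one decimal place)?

186.9 mm

root-5 ≈ 2.23607.
Shorter side = 418 ÷ 2.23607 ≈ 186.935 → 186.9 mm.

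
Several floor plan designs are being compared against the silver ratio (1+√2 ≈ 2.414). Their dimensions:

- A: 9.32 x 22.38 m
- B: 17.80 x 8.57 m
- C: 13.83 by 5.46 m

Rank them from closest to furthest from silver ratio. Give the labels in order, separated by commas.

A, C, B

A: 22.38/9.32 ≈ 2.401 → |2.401 − 2.414| = 0.013
B: 17.80/8.57 ≈ 2.077 → |2.077 − 2.414| = 0.337
C: 13.83/5.46 ≈ 2.533 → |2.533 − 2.414| = 0.119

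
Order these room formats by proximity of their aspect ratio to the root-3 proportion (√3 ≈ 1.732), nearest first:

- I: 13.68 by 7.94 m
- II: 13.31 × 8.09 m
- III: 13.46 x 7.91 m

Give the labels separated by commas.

I, III, II

Ratios: I = 13.68 / 7.94 ≈ 1.723; II = 13.31 / 8.09 ≈ 1.645; III = 13.46 / 7.91 ≈ 1.702.
|Δ from 1.732|: I 0.009; II 0.087; III 0.030.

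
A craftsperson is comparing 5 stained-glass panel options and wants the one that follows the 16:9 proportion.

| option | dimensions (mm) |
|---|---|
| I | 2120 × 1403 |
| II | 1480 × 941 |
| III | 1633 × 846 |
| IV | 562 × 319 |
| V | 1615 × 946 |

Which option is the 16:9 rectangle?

IV

Target 16:9 ≈ 1.778.
I: 1.511 (Δ0.267)  II: 1.573 (Δ0.205)  III: 1.930 (Δ0.152)  IV: 1.762 (Δ0.016)  V: 1.707 (Δ0.071)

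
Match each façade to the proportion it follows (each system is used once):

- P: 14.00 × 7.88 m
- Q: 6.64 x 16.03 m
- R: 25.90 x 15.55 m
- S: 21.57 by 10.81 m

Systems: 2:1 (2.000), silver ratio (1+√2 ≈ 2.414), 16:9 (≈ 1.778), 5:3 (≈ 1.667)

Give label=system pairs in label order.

P=16:9, Q=silver ratio, R=5:3, S=2:1

Ratios: P ≈ 1.777; Q ≈ 2.414; R ≈ 1.666; S ≈ 1.995.
Targets: 2:1 ≈ 2.000; silver ratio ≈ 2.414; 16:9 ≈ 1.778; 5:3 ≈ 1.667.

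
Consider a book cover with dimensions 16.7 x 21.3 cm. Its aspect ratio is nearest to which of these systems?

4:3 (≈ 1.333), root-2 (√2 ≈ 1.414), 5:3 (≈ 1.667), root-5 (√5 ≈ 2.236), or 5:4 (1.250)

Ratio = 21.3 / 16.7 ≈ 1.275.
Distances: 4:3 1.333 (Δ 0.058); root-2 1.414 (Δ 0.139); 5:3 1.667 (Δ 0.392); root-5 2.236 (Δ 0.961); 5:4 1.250 (Δ 0.025).

5:4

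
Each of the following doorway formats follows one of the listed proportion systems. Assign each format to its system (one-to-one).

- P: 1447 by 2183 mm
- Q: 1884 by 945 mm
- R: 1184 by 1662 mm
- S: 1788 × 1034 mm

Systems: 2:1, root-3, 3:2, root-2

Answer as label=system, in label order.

P=3:2, Q=2:1, R=root-2, S=root-3

P = 2183/1447 ≈ 1.509 → 3:2 (1.500)
Q = 1884/945 ≈ 1.994 → 2:1 (2.000)
R = 1662/1184 ≈ 1.404 → root-2 (1.414)
S = 1788/1034 ≈ 1.729 → root-3 (1.732)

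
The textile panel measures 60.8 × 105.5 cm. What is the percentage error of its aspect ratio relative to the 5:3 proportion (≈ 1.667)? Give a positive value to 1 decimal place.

4.1%

Ratio = 105.5 / 60.8 ≈ 1.7352.
Ideal 5:3 ≈ 1.6667. |1.7352 − 1.6667| / 1.6667 ≈ 4.11% → 4.1%.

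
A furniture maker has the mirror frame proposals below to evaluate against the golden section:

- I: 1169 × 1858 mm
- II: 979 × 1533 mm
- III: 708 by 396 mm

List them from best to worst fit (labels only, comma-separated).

Ratios: I = 1858 / 1169 ≈ 1.589; II = 1533 / 979 ≈ 1.566; III = 708 / 396 ≈ 1.788.
|Δ from 1.618|: I 0.029; II 0.052; III 0.170.

I, II, III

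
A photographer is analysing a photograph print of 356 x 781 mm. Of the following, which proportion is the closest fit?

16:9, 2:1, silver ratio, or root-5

root-5

Ratio = 781 / 356 ≈ 2.194.
Distances: 16:9 1.778 (Δ 0.416); 2:1 2.000 (Δ 0.194); silver ratio 2.414 (Δ 0.220); root-5 2.236 (Δ 0.042).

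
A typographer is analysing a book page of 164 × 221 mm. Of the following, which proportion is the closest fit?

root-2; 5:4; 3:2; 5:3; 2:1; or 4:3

Ratio = 221 / 164 ≈ 1.348.
Distances: root-2 1.414 (Δ 0.066); 5:4 1.250 (Δ 0.098); 3:2 1.500 (Δ 0.152); 5:3 1.667 (Δ 0.319); 2:1 2.000 (Δ 0.652); 4:3 1.333 (Δ 0.015).

4:3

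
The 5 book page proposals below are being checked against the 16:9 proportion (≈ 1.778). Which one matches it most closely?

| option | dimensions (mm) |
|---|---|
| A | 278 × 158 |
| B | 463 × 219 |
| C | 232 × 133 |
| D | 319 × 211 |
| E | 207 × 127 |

Target 16:9 ≈ 1.778.
A: 1.759 (Δ0.019)  B: 2.114 (Δ0.336)  C: 1.744 (Δ0.034)  D: 1.512 (Δ0.266)  E: 1.630 (Δ0.148)

A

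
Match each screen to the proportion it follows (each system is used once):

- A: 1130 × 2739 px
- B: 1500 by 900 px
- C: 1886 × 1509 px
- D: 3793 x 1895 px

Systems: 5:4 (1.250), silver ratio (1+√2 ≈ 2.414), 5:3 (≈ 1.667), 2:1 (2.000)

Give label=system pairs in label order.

A=silver ratio, B=5:3, C=5:4, D=2:1

A = 2739/1130 ≈ 2.424 → silver ratio (2.414)
B = 1500/900 ≈ 1.667 → 5:3 (1.667)
C = 1886/1509 ≈ 1.250 → 5:4 (1.250)
D = 3793/1895 ≈ 2.002 → 2:1 (2.000)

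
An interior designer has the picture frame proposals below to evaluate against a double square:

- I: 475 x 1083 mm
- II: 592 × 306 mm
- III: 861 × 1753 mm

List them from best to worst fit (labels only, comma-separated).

III, II, I

I: 1083/475 ≈ 2.280 → |2.280 − 2.000| = 0.280
II: 592/306 ≈ 1.935 → |1.935 − 2.000| = 0.065
III: 1753/861 ≈ 2.036 → |2.036 − 2.000| = 0.036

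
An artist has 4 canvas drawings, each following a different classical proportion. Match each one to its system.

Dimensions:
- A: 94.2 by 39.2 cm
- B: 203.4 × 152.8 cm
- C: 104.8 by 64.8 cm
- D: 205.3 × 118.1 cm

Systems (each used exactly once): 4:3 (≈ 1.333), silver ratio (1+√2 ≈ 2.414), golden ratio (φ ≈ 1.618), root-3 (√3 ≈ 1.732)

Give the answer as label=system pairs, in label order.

Ratios: A ≈ 2.403; B ≈ 1.331; C ≈ 1.617; D ≈ 1.738.
Targets: 4:3 ≈ 1.333; silver ratio ≈ 2.414; golden ratio ≈ 1.618; root-3 ≈ 1.732.

A=silver ratio, B=4:3, C=golden ratio, D=root-3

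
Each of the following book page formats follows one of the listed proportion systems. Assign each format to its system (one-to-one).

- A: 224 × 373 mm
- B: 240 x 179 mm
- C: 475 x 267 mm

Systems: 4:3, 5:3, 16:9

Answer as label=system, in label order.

A=5:3, B=4:3, C=16:9

Ratios: A ≈ 1.665; B ≈ 1.341; C ≈ 1.779.
Targets: 4:3 ≈ 1.333; 5:3 ≈ 1.667; 16:9 ≈ 1.778.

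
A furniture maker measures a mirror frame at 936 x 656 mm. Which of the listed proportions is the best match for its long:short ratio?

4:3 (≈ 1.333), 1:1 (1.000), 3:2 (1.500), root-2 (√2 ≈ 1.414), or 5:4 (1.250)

936/656 ≈ 1.427. Nearest candidates are root-2 (1.414, off by 0.013) and 3:2 (1.500, off by 0.073).

root-2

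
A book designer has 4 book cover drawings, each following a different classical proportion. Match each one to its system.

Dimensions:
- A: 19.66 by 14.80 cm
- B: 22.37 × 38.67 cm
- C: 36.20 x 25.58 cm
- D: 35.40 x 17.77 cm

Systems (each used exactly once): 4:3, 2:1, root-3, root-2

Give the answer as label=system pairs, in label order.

A=4:3, B=root-3, C=root-2, D=2:1

Ratios: A ≈ 1.328; B ≈ 1.729; C ≈ 1.415; D ≈ 1.992.
Targets: 4:3 ≈ 1.333; 2:1 ≈ 2.000; root-3 ≈ 1.732; root-2 ≈ 1.414.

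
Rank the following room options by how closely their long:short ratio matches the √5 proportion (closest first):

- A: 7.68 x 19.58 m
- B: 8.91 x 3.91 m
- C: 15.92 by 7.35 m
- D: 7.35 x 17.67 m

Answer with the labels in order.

Ratios: A = 19.58 / 7.68 ≈ 2.549; B = 8.91 / 3.91 ≈ 2.279; C = 15.92 / 7.35 ≈ 2.166; D = 17.67 / 7.35 ≈ 2.404.
|Δ from 2.236|: A 0.313; B 0.043; C 0.070; D 0.168.

B, C, D, A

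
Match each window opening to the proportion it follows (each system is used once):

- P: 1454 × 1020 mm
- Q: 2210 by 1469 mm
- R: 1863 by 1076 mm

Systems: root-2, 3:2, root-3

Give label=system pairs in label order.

Ratios: P ≈ 1.425; Q ≈ 1.504; R ≈ 1.731.
Targets: root-2 ≈ 1.414; 3:2 ≈ 1.500; root-3 ≈ 1.732.

P=root-2, Q=3:2, R=root-3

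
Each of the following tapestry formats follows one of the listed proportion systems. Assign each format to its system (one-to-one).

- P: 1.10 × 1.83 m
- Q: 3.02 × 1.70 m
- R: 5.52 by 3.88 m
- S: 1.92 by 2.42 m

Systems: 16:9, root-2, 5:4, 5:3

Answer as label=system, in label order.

Ratios: P ≈ 1.664; Q ≈ 1.776; R ≈ 1.423; S ≈ 1.260.
Targets: 16:9 ≈ 1.778; root-2 ≈ 1.414; 5:4 ≈ 1.250; 5:3 ≈ 1.667.

P=5:3, Q=16:9, R=root-2, S=5:4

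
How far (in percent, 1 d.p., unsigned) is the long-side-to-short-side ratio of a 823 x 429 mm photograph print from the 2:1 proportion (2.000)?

4.1%

Ratio = 823 / 429 ≈ 1.9184.
Ideal 2:1 = 2.0000. |1.9184 − 2.0000| / 2.0000 ≈ 4.08% → 4.1%.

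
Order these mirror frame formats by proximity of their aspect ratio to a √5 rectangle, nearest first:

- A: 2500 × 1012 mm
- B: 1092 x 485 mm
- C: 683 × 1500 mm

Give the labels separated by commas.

Ratios: A = 2500 / 1012 ≈ 2.470; B = 1092 / 485 ≈ 2.252; C = 1500 / 683 ≈ 2.196.
|Δ from 2.236|: A 0.234; B 0.016; C 0.040.

B, C, A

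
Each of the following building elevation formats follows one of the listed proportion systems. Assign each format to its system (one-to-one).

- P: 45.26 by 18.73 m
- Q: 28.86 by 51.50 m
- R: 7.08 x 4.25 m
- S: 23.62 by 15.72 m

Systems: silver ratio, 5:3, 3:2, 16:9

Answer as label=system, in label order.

P=silver ratio, Q=16:9, R=5:3, S=3:2

P = 45.26/18.73 ≈ 2.416 → silver ratio (2.414)
Q = 51.50/28.86 ≈ 1.784 → 16:9 (1.778)
R = 7.08/4.25 ≈ 1.666 → 5:3 (1.667)
S = 23.62/15.72 ≈ 1.503 → 3:2 (1.500)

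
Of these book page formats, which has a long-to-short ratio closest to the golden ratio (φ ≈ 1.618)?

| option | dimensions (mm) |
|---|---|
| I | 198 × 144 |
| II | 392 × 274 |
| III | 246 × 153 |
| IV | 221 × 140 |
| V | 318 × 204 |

III

Ratios (long/short): I ≈ 1.375; II ≈ 1.431; III ≈ 1.608; IV ≈ 1.579; V ≈ 1.559.
golden ratio ≈ 1.618; option III is nearest (Δ 0.010).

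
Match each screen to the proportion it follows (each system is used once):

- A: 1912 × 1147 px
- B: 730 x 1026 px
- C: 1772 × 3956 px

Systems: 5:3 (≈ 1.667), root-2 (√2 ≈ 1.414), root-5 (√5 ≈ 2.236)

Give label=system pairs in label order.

A=5:3, B=root-2, C=root-5

A = 1912/1147 ≈ 1.667 → 5:3 (1.667)
B = 1026/730 ≈ 1.405 → root-2 (1.414)
C = 3956/1772 ≈ 2.233 → root-5 (2.236)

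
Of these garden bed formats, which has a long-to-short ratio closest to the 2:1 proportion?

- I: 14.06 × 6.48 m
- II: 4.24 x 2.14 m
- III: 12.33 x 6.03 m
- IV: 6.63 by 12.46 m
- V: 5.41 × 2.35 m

Ratios (long/short): I ≈ 2.170; II ≈ 1.981; III ≈ 2.045; IV ≈ 1.879; V ≈ 2.302.
2:1 ≈ 2.000; option II is nearest (Δ 0.019).

II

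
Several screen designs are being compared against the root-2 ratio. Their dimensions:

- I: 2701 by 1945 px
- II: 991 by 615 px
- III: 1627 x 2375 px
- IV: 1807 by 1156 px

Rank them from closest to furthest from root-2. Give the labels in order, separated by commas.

I: 2701/1945 ≈ 1.389 → |1.389 − 1.414| = 0.025
II: 991/615 ≈ 1.611 → |1.611 − 1.414| = 0.197
III: 2375/1627 ≈ 1.460 → |1.460 − 1.414| = 0.046
IV: 1807/1156 ≈ 1.563 → |1.563 − 1.414| = 0.149

I, III, IV, II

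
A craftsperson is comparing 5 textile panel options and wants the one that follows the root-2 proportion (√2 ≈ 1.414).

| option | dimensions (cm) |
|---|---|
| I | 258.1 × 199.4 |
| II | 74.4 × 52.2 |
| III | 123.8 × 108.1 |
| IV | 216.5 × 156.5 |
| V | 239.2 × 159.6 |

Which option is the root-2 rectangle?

II

Target root-2 ≈ 1.414.
I: 1.294 (Δ0.120)  II: 1.425 (Δ0.011)  III: 1.145 (Δ0.269)  IV: 1.383 (Δ0.031)  V: 1.499 (Δ0.085)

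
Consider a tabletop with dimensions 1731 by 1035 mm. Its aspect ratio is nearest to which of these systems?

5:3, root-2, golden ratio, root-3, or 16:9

Ratio = 1731 / 1035 ≈ 1.672.
Distances: 5:3 1.667 (Δ 0.005); root-2 1.414 (Δ 0.258); golden ratio 1.618 (Δ 0.054); root-3 1.732 (Δ 0.060); 16:9 1.778 (Δ 0.106).

5:3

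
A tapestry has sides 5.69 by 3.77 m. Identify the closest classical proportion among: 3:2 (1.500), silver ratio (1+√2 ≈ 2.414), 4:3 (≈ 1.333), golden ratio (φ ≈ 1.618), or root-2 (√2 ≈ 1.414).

5.69/3.77 ≈ 1.509. Nearest candidates are 3:2 (1.500, off by 0.009) and root-2 (1.414, off by 0.095).

3:2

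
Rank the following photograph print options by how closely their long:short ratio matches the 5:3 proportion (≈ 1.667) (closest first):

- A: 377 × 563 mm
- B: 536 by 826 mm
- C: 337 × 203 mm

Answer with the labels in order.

C, B, A

Ratios: A = 563 / 377 ≈ 1.493; B = 826 / 536 ≈ 1.541; C = 337 / 203 ≈ 1.660.
|Δ from 1.667|: A 0.174; B 0.126; C 0.007.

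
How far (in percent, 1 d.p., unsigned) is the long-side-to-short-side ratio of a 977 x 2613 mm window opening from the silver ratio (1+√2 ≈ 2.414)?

10.8%

Ratio = 2613 / 977 ≈ 2.6745.
Ideal silver ratio ≈ 2.4142. |2.6745 − 2.4142| / 2.4142 ≈ 10.78% → 10.8%.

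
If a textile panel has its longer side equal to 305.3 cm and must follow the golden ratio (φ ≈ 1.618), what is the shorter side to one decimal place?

golden ratio ≈ 1.61803.
Shorter side = 305.3 ÷ 1.61803 ≈ 188.686 → 188.7 cm.

188.7 cm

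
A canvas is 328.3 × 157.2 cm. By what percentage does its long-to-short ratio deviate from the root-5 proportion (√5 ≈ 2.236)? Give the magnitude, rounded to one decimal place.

Ratio = 328.3 / 157.2 ≈ 2.0884.
Ideal root-5 ≈ 2.2361. |2.0884 − 2.2361| / 2.2361 ≈ 6.61% → 6.6%.

6.6%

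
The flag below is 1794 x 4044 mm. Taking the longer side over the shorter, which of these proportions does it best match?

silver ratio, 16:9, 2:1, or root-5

4044/1794 ≈ 2.254. Nearest candidates are root-5 (2.236, off by 0.018) and silver ratio (2.414, off by 0.160).

root-5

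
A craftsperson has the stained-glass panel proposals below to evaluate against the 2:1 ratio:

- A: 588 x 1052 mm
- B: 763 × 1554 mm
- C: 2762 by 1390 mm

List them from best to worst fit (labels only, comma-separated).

C, B, A

A: 1052/588 ≈ 1.789 → |1.789 − 2.000| = 0.211
B: 1554/763 ≈ 2.037 → |2.037 − 2.000| = 0.037
C: 2762/1390 ≈ 1.987 → |1.987 − 2.000| = 0.013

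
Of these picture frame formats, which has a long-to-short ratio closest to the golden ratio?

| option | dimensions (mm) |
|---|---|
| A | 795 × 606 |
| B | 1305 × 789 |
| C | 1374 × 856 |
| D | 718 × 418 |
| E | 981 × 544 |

C

Ratios (long/short): A ≈ 1.312; B ≈ 1.654; C ≈ 1.605; D ≈ 1.718; E ≈ 1.803.
golden ratio ≈ 1.618; option C is nearest (Δ 0.013).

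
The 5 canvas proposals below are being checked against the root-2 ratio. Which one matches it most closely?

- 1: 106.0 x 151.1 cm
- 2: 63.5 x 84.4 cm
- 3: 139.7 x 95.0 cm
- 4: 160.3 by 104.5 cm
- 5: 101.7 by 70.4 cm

Target root-2 ≈ 1.414.
1: 1.425 (Δ0.011)  2: 1.329 (Δ0.085)  3: 1.471 (Δ0.057)  4: 1.534 (Δ0.120)  5: 1.445 (Δ0.031)

1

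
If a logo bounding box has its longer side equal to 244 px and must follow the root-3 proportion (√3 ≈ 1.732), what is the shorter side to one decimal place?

140.9 px

root-3 ≈ 1.73205.
Shorter side = 244 ÷ 1.73205 ≈ 140.874 → 140.9 px.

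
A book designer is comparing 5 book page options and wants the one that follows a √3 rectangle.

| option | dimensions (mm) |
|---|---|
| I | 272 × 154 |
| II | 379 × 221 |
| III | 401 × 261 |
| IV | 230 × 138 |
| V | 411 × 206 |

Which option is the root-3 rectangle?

II

Target root-3 ≈ 1.732.
I: 1.766 (Δ0.034)  II: 1.715 (Δ0.017)  III: 1.536 (Δ0.196)  IV: 1.667 (Δ0.065)  V: 1.995 (Δ0.263)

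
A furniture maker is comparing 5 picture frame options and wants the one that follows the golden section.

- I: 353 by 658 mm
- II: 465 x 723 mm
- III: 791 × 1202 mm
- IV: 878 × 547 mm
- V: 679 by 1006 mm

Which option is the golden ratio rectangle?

IV

Ratios (long/short): I ≈ 1.864; II ≈ 1.555; III ≈ 1.520; IV ≈ 1.605; V ≈ 1.482.
golden ratio ≈ 1.618; option IV is nearest (Δ 0.013).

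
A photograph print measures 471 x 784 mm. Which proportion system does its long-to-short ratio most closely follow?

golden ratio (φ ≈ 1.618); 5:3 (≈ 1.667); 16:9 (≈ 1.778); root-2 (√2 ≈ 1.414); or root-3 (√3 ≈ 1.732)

5:3

784/471 ≈ 1.665. Nearest candidates are 5:3 (1.667, off by 0.002) and golden ratio (1.618, off by 0.047).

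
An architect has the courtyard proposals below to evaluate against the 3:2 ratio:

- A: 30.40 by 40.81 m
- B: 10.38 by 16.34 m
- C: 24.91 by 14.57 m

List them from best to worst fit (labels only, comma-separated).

A: 40.81/30.40 ≈ 1.342 → |1.342 − 1.500| = 0.158
B: 16.34/10.38 ≈ 1.574 → |1.574 − 1.500| = 0.074
C: 24.91/14.57 ≈ 1.710 → |1.710 − 1.500| = 0.210

B, A, C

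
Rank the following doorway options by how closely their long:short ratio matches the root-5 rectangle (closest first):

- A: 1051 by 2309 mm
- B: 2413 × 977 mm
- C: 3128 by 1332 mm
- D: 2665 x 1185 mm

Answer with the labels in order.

D, A, C, B

Ratios: A = 2309 / 1051 ≈ 2.197; B = 2413 / 977 ≈ 2.470; C = 3128 / 1332 ≈ 2.348; D = 2665 / 1185 ≈ 2.249.
|Δ from 2.236|: A 0.039; B 0.234; C 0.112; D 0.013.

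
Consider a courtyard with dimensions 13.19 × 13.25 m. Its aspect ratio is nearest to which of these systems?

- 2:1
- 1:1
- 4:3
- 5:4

1:1

13.25/13.19 ≈ 1.005. Nearest candidates are 1:1 (1.000, off by 0.005) and 5:4 (1.250, off by 0.245).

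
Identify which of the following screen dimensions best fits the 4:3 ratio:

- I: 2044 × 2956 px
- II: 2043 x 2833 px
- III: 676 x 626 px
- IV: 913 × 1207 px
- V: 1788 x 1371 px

Ratios (long/short): I ≈ 1.446; II ≈ 1.387; III ≈ 1.080; IV ≈ 1.322; V ≈ 1.304.
4:3 ≈ 1.333; option IV is nearest (Δ 0.011).

IV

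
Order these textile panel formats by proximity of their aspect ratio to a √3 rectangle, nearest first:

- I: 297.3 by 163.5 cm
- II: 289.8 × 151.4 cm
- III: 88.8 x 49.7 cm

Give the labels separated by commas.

III, I, II

I: 297.3/163.5 ≈ 1.818 → |1.818 − 1.732| = 0.086
II: 289.8/151.4 ≈ 1.914 → |1.914 − 1.732| = 0.182
III: 88.8/49.7 ≈ 1.787 → |1.787 − 1.732| = 0.055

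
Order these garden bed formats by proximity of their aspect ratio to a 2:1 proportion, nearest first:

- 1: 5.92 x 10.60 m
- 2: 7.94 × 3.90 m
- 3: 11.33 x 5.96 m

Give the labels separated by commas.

Ratios: 1 = 10.60 / 5.92 ≈ 1.791; 2 = 7.94 / 3.90 ≈ 2.036; 3 = 11.33 / 5.96 ≈ 1.901.
|Δ from 2.000|: 1 0.209; 2 0.036; 3 0.099.

2, 3, 1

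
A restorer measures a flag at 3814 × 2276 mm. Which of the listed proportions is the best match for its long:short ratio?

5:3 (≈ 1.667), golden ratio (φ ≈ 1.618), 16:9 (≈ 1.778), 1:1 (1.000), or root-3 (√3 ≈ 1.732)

3814/2276 ≈ 1.676. Nearest candidates are 5:3 (1.667, off by 0.009) and root-3 (1.732, off by 0.056).

5:3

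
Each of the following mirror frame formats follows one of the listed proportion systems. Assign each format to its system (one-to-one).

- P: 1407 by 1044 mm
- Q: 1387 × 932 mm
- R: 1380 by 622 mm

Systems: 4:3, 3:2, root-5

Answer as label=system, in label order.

P=4:3, Q=3:2, R=root-5

P = 1407/1044 ≈ 1.348 → 4:3 (1.333)
Q = 1387/932 ≈ 1.488 → 3:2 (1.500)
R = 1380/622 ≈ 2.219 → root-5 (2.236)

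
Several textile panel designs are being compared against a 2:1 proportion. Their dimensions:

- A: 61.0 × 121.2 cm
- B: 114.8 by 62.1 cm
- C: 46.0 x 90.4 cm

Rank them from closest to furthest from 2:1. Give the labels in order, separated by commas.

A, C, B

Ratios: A = 121.2 / 61.0 ≈ 1.987; B = 114.8 / 62.1 ≈ 1.849; C = 90.4 / 46.0 ≈ 1.965.
|Δ from 2.000|: A 0.013; B 0.151; C 0.035.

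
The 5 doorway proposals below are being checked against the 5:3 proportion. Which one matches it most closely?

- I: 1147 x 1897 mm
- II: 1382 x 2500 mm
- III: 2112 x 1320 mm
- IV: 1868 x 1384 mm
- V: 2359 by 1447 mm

Target 5:3 ≈ 1.667.
I: 1.654 (Δ0.013)  II: 1.809 (Δ0.142)  III: 1.600 (Δ0.067)  IV: 1.350 (Δ0.317)  V: 1.630 (Δ0.037)

I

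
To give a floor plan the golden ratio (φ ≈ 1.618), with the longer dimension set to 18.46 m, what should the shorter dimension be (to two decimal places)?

11.41 m

golden ratio ≈ 1.61803.
Shorter side = 18.46 ÷ 1.61803 ≈ 11.4089 → 11.41 m.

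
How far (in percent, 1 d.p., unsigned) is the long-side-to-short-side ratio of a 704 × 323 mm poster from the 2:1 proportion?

Ratio = 704 / 323 ≈ 2.1796.
Ideal 2:1 = 2.0000. |2.1796 − 2.0000| / 2.0000 ≈ 8.98% → 9.0%.

9.0%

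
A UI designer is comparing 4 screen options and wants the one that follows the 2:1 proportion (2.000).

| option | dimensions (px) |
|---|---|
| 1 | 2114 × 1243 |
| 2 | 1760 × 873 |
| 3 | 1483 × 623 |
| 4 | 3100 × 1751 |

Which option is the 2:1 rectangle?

Target 2:1 ≈ 2.000.
1: 1.701 (Δ0.299)  2: 2.016 (Δ0.016)  3: 2.380 (Δ0.380)  4: 1.770 (Δ0.230)

2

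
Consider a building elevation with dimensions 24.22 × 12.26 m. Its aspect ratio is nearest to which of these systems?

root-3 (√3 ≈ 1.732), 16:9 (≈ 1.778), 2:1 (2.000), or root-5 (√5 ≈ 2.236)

2:1

24.22/12.26 ≈ 1.976. Nearest candidates are 2:1 (2.000, off by 0.024) and 16:9 (1.778, off by 0.198).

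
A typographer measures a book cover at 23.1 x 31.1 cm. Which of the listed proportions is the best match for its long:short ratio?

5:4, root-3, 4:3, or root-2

Ratio = 31.1 / 23.1 ≈ 1.346.
Distances: 5:4 1.250 (Δ 0.096); root-3 1.732 (Δ 0.386); 4:3 1.333 (Δ 0.013); root-2 1.414 (Δ 0.068).

4:3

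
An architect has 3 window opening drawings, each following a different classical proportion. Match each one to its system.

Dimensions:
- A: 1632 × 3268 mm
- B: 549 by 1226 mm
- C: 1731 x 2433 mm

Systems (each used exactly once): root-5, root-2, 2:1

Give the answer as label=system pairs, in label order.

A = 3268/1632 ≈ 2.002 → 2:1 (2.000)
B = 1226/549 ≈ 2.233 → root-5 (2.236)
C = 2433/1731 ≈ 1.406 → root-2 (1.414)

A=2:1, B=root-5, C=root-2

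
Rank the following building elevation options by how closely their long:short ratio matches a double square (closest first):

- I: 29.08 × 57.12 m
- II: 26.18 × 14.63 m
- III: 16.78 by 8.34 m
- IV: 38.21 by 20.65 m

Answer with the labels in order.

III, I, IV, II

Ratios: I = 57.12 / 29.08 ≈ 1.964; II = 26.18 / 14.63 ≈ 1.789; III = 16.78 / 8.34 ≈ 2.012; IV = 38.21 / 20.65 ≈ 1.850.
|Δ from 2.000|: I 0.036; II 0.211; III 0.012; IV 0.150.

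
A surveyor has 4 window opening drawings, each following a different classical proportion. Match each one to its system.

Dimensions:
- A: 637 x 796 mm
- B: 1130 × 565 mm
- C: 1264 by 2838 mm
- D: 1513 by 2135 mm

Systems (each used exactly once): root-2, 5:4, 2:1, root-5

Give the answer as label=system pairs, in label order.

A = 796/637 ≈ 1.250 → 5:4 (1.250)
B = 1130/565 ≈ 2.000 → 2:1 (2.000)
C = 2838/1264 ≈ 2.245 → root-5 (2.236)
D = 2135/1513 ≈ 1.411 → root-2 (1.414)

A=5:4, B=2:1, C=root-5, D=root-2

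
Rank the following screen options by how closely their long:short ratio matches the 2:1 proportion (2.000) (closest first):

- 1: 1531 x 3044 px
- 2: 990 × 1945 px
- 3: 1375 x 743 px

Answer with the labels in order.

1, 2, 3

Ratios: 1 = 3044 / 1531 ≈ 1.988; 2 = 1945 / 990 ≈ 1.965; 3 = 1375 / 743 ≈ 1.851.
|Δ from 2.000|: 1 0.012; 2 0.035; 3 0.149.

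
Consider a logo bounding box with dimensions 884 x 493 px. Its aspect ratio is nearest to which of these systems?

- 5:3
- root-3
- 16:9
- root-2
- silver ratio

16:9

Ratio = 884 / 493 ≈ 1.793.
Distances: 5:3 1.667 (Δ 0.126); root-3 1.732 (Δ 0.061); 16:9 1.778 (Δ 0.015); root-2 1.414 (Δ 0.379); silver ratio 2.414 (Δ 0.621).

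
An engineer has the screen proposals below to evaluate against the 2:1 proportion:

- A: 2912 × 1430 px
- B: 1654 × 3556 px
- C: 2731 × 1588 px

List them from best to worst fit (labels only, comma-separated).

Ratios: A = 2912 / 1430 ≈ 2.036; B = 3556 / 1654 ≈ 2.150; C = 2731 / 1588 ≈ 1.720.
|Δ from 2.000|: A 0.036; B 0.150; C 0.280.

A, B, C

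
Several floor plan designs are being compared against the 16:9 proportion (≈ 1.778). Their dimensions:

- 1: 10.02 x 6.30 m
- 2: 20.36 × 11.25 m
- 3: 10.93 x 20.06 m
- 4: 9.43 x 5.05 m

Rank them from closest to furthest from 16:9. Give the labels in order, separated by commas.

Ratios: 1 = 10.02 / 6.30 ≈ 1.590; 2 = 20.36 / 11.25 ≈ 1.810; 3 = 20.06 / 10.93 ≈ 1.835; 4 = 9.43 / 5.05 ≈ 1.867.
|Δ from 1.778|: 1 0.188; 2 0.032; 3 0.057; 4 0.089.

2, 3, 4, 1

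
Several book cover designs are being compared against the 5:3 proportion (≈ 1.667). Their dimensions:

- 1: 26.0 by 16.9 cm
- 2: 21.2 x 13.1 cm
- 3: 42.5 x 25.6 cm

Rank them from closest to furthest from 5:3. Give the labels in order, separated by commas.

1: 26.0/16.9 ≈ 1.538 → |1.538 − 1.667| = 0.129
2: 21.2/13.1 ≈ 1.618 → |1.618 − 1.667| = 0.049
3: 42.5/25.6 ≈ 1.660 → |1.660 − 1.667| = 0.007

3, 2, 1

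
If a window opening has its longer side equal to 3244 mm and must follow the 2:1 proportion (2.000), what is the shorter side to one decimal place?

2:1 = 2.00000.
Shorter side = 3244 ÷ 2.00000 ≈ 1622.000 → 1622.0 mm.

1622.0 mm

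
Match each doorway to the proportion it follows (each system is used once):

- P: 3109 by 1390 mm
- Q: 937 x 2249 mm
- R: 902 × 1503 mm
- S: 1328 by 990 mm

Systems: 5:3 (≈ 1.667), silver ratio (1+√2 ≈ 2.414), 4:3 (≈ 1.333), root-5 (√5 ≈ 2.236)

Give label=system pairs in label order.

P=root-5, Q=silver ratio, R=5:3, S=4:3

P = 3109/1390 ≈ 2.237 → root-5 (2.236)
Q = 2249/937 ≈ 2.400 → silver ratio (2.414)
R = 1503/902 ≈ 1.666 → 5:3 (1.667)
S = 1328/990 ≈ 1.341 → 4:3 (1.333)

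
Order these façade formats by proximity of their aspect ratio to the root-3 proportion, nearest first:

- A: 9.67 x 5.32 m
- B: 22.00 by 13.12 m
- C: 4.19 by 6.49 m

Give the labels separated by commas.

B, A, C

Ratios: A = 9.67 / 5.32 ≈ 1.818; B = 22.00 / 13.12 ≈ 1.677; C = 6.49 / 4.19 ≈ 1.549.
|Δ from 1.732|: A 0.086; B 0.055; C 0.183.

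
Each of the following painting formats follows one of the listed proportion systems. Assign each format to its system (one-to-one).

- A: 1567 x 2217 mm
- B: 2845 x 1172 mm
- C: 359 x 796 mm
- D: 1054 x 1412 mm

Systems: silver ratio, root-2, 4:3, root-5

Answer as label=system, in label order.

A=root-2, B=silver ratio, C=root-5, D=4:3

A = 2217/1567 ≈ 1.415 → root-2 (1.414)
B = 2845/1172 ≈ 2.427 → silver ratio (2.414)
C = 796/359 ≈ 2.217 → root-5 (2.236)
D = 1412/1054 ≈ 1.340 → 4:3 (1.333)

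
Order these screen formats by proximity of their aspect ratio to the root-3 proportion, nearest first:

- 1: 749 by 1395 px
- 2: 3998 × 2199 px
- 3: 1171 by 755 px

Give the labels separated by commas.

Ratios: 1 = 1395 / 749 ≈ 1.862; 2 = 3998 / 2199 ≈ 1.818; 3 = 1171 / 755 ≈ 1.551.
|Δ from 1.732|: 1 0.130; 2 0.086; 3 0.181.

2, 1, 3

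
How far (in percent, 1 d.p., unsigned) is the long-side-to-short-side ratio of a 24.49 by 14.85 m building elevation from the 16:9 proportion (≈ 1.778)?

7.2%

Ratio = 24.49 / 14.85 ≈ 1.6492.
Ideal 16:9 ≈ 1.7778. |1.6492 − 1.7778| / 1.7778 ≈ 7.23% → 7.2%.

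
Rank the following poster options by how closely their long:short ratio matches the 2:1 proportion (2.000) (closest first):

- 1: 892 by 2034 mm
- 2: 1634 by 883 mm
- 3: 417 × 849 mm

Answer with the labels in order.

1: 2034/892 ≈ 2.280 → |2.280 − 2.000| = 0.280
2: 1634/883 ≈ 1.851 → |1.851 − 2.000| = 0.149
3: 849/417 ≈ 2.036 → |2.036 − 2.000| = 0.036

3, 2, 1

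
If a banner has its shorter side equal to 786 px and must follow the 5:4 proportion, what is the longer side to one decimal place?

982.5 px

5:4 = 1.25000.
Longer side = 786 × 1.25000 ≈ 982.500 → 982.5 px.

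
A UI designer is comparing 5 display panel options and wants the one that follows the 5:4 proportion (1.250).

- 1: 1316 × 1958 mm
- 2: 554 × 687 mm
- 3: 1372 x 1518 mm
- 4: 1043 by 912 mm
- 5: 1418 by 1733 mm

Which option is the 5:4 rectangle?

Ratios (long/short): 1 ≈ 1.488; 2 ≈ 1.240; 3 ≈ 1.106; 4 ≈ 1.144; 5 ≈ 1.222.
5:4 ≈ 1.250; option 2 is nearest (Δ 0.010).

2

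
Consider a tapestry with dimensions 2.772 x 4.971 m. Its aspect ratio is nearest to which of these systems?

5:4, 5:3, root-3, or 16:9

4.971/2.772 ≈ 1.793. Nearest candidates are 16:9 (1.778, off by 0.015) and root-3 (1.732, off by 0.061).

16:9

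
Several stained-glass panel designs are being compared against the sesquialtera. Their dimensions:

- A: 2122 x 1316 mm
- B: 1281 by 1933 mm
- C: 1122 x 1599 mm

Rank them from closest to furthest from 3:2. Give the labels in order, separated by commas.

B, C, A

A: 2122/1316 ≈ 1.612 → |1.612 − 1.500| = 0.112
B: 1933/1281 ≈ 1.509 → |1.509 − 1.500| = 0.009
C: 1599/1122 ≈ 1.425 → |1.425 − 1.500| = 0.075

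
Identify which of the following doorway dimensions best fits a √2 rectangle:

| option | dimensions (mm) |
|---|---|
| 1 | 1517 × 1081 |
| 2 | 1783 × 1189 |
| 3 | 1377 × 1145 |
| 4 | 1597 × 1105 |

1

Ratios (long/short): 1 ≈ 1.403; 2 ≈ 1.500; 3 ≈ 1.203; 4 ≈ 1.445.
root-2 ≈ 1.414; option 1 is nearest (Δ 0.011).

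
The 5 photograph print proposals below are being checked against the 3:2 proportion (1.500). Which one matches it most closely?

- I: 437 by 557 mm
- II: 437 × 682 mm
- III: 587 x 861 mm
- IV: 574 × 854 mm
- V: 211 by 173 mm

IV

Target 3:2 ≈ 1.500.
I: 1.275 (Δ0.225)  II: 1.561 (Δ0.061)  III: 1.467 (Δ0.033)  IV: 1.488 (Δ0.012)  V: 1.220 (Δ0.280)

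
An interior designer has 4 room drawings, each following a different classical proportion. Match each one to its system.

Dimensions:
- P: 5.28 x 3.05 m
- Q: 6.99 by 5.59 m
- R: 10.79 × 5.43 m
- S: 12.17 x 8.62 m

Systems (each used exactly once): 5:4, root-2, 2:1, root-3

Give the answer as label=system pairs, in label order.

P = 5.28/3.05 ≈ 1.731 → root-3 (1.732)
Q = 6.99/5.59 ≈ 1.250 → 5:4 (1.250)
R = 10.79/5.43 ≈ 1.987 → 2:1 (2.000)
S = 12.17/8.62 ≈ 1.412 → root-2 (1.414)

P=root-3, Q=5:4, R=2:1, S=root-2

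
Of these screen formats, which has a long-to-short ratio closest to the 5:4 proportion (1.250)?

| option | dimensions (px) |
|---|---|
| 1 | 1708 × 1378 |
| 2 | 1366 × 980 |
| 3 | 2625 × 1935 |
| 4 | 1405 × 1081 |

1

Target 5:4 ≈ 1.250.
1: 1.239 (Δ0.011)  2: 1.394 (Δ0.144)  3: 1.357 (Δ0.107)  4: 1.300 (Δ0.050)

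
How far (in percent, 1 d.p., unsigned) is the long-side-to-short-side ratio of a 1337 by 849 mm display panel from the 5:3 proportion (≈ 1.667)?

5.5%

Ratio = 1337 / 849 ≈ 1.5748.
Ideal 5:3 ≈ 1.6667. |1.5748 − 1.6667| / 1.6667 ≈ 5.51% → 5.5%.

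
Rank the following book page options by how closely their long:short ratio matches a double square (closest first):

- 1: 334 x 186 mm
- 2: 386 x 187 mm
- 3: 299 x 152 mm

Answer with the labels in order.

1: 334/186 ≈ 1.796 → |1.796 − 2.000| = 0.204
2: 386/187 ≈ 2.064 → |2.064 − 2.000| = 0.064
3: 299/152 ≈ 1.967 → |1.967 − 2.000| = 0.033

3, 2, 1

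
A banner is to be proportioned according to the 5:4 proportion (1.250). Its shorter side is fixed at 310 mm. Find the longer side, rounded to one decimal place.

5:4 = 1.25000.
Longer side = 310 × 1.25000 ≈ 387.500 → 387.5 mm.

387.5 mm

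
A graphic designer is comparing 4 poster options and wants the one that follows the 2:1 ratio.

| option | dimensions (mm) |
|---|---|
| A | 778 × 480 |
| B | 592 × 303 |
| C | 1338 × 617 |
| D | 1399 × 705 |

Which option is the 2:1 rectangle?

D

Target 2:1 ≈ 2.000.
A: 1.621 (Δ0.379)  B: 1.954 (Δ0.046)  C: 2.169 (Δ0.169)  D: 1.984 (Δ0.016)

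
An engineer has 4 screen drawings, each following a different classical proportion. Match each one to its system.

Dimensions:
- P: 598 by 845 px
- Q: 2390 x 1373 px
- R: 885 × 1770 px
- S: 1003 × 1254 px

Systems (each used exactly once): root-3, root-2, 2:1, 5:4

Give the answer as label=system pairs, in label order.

P=root-2, Q=root-3, R=2:1, S=5:4

Ratios: P ≈ 1.413; Q ≈ 1.741; R ≈ 2.000; S ≈ 1.250.
Targets: root-3 ≈ 1.732; root-2 ≈ 1.414; 2:1 ≈ 2.000; 5:4 ≈ 1.250.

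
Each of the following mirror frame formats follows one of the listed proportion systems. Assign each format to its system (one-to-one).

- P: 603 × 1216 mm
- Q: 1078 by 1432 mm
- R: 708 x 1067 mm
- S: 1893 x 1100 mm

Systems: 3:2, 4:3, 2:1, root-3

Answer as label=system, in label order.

P=2:1, Q=4:3, R=3:2, S=root-3

Ratios: P ≈ 2.017; Q ≈ 1.328; R ≈ 1.507; S ≈ 1.721.
Targets: 3:2 ≈ 1.500; 4:3 ≈ 1.333; 2:1 ≈ 2.000; root-3 ≈ 1.732.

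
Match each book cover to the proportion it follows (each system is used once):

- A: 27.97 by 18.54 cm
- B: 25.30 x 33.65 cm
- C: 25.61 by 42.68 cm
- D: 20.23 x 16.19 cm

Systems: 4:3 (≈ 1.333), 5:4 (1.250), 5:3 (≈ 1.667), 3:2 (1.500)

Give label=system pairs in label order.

A = 27.97/18.54 ≈ 1.509 → 3:2 (1.500)
B = 33.65/25.30 ≈ 1.330 → 4:3 (1.333)
C = 42.68/25.61 ≈ 1.667 → 5:3 (1.667)
D = 20.23/16.19 ≈ 1.250 → 5:4 (1.250)

A=3:2, B=4:3, C=5:3, D=5:4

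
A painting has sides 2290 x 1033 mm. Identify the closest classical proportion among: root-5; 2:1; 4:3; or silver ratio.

Ratio = 2290 / 1033 ≈ 2.217.
Distances: root-5 2.236 (Δ 0.019); 2:1 2.000 (Δ 0.217); 4:3 1.333 (Δ 0.884); silver ratio 2.414 (Δ 0.197).

root-5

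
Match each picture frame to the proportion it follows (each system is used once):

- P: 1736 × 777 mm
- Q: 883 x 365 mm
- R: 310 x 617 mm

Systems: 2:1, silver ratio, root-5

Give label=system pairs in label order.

P = 1736/777 ≈ 2.234 → root-5 (2.236)
Q = 883/365 ≈ 2.419 → silver ratio (2.414)
R = 617/310 ≈ 1.990 → 2:1 (2.000)

P=root-5, Q=silver ratio, R=2:1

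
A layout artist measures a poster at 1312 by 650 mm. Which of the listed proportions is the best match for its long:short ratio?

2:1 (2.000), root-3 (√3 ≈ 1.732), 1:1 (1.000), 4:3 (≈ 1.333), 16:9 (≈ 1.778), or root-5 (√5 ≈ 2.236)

1312/650 ≈ 2.018. Nearest candidates are 2:1 (2.000, off by 0.018) and root-5 (2.236, off by 0.218).

2:1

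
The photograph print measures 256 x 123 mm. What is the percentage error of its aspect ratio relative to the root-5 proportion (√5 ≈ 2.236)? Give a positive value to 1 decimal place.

6.9%

Ratio = 256 / 123 ≈ 2.0813.
Ideal root-5 ≈ 2.2361. |2.0813 − 2.2361| / 2.2361 ≈ 6.92% → 6.9%.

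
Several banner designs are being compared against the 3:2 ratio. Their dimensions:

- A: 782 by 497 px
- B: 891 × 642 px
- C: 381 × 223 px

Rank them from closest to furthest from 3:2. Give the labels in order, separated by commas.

A, B, C

A: 782/497 ≈ 1.573 → |1.573 − 1.500| = 0.073
B: 891/642 ≈ 1.388 → |1.388 − 1.500| = 0.112
C: 381/223 ≈ 1.709 → |1.709 − 1.500| = 0.209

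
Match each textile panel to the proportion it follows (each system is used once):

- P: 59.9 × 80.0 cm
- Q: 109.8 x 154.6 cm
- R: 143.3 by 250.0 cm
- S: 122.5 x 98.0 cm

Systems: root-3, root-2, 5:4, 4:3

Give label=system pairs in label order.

Ratios: P ≈ 1.336; Q ≈ 1.408; R ≈ 1.745; S ≈ 1.250.
Targets: root-3 ≈ 1.732; root-2 ≈ 1.414; 5:4 ≈ 1.250; 4:3 ≈ 1.333.

P=4:3, Q=root-2, R=root-3, S=5:4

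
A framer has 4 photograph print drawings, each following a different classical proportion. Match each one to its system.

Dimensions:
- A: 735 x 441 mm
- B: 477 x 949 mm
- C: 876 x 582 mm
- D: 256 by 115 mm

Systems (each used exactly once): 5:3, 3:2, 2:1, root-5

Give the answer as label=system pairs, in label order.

Ratios: A ≈ 1.667; B ≈ 1.990; C ≈ 1.505; D ≈ 2.226.
Targets: 5:3 ≈ 1.667; 3:2 ≈ 1.500; 2:1 ≈ 2.000; root-5 ≈ 2.236.

A=5:3, B=2:1, C=3:2, D=root-5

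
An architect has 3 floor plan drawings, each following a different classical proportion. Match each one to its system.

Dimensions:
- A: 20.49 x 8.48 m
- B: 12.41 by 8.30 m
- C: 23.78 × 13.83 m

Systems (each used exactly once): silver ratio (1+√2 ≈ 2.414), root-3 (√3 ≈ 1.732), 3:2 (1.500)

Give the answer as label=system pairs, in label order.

A=silver ratio, B=3:2, C=root-3

Ratios: A ≈ 2.416; B ≈ 1.495; C ≈ 1.719.
Targets: silver ratio ≈ 2.414; root-3 ≈ 1.732; 3:2 ≈ 1.500.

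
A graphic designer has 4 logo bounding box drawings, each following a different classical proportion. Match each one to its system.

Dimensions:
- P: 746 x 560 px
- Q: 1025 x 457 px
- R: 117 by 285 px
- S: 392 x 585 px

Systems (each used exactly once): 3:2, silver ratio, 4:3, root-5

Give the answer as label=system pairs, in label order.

P=4:3, Q=root-5, R=silver ratio, S=3:2

P = 746/560 ≈ 1.332 → 4:3 (1.333)
Q = 1025/457 ≈ 2.243 → root-5 (2.236)
R = 285/117 ≈ 2.436 → silver ratio (2.414)
S = 585/392 ≈ 1.492 → 3:2 (1.500)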